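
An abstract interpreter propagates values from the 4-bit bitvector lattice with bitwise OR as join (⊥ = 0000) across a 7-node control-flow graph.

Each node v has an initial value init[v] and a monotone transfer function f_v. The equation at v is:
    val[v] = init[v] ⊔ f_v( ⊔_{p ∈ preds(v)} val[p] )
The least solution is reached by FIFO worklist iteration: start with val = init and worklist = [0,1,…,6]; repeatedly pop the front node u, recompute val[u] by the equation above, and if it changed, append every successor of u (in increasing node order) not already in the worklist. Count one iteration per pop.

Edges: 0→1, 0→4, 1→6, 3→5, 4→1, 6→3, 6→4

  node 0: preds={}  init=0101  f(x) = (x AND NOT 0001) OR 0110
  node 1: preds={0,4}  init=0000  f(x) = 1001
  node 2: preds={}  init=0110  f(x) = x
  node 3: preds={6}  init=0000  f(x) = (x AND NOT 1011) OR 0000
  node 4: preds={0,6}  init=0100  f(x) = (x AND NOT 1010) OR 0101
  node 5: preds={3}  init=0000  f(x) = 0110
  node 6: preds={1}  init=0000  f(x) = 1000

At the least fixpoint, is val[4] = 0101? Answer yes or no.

yes

Trace (10 dequeues):
  [1] u=0 | in 0000 | out 0111 | prev 0101 | push {}
  [2] u=1 | in 0111 | out 1001 | prev 0000 | push {}
  [3] u=2 | in 0000 | out 0110 | ==
  [4] u=3 | in 0000 | out 0000 | ==
  [5] u=4 | in 0111 | out 0101 | prev 0100 | push {1}
  [6] u=5 | in 0000 | out 0110 | prev 0000 | push {}
  [7] u=6 | in 1001 | out 1000 | prev 0000 | push {3,4}
  [8] u=1 | in 0111 | out 1001 | ==
  [9] u=3 | in 1000 | out 0000 | ==
  [10] u=4 | in 1111 | out 0101 | ==

Converged values:
  [0] 0111
  [1] 1001
  [2] 0110
  [3] 0000
  [4] 0101
  [5] 0110
  [6] 1000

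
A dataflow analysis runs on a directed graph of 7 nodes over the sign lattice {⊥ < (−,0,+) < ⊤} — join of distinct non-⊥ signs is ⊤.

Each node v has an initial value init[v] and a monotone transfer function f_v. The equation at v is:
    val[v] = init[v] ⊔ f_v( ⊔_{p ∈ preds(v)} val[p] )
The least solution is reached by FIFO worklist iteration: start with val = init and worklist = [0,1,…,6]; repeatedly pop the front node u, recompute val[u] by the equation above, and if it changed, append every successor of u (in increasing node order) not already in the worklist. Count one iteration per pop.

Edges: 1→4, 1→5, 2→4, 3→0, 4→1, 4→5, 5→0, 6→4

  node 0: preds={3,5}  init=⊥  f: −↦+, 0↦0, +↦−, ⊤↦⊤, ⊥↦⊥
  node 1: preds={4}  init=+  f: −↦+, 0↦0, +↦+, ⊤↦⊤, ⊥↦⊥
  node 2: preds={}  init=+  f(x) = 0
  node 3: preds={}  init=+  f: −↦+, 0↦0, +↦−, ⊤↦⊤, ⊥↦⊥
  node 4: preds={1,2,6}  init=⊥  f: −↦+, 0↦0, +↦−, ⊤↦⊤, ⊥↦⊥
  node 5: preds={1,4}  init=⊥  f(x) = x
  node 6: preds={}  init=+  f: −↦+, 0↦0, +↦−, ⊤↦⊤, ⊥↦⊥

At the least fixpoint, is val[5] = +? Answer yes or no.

Worklist (11 pops):
  #1 pop 0: in=+ → − (was ⊥); enqueue []
  #2 pop 1: in=⊥ → + (no change)
  #3 pop 2: in=⊥ → ⊤ (was +); enqueue []
  #4 pop 3: in=⊥ → + (no change)
  #5 pop 4: in=⊤ → ⊤ (was ⊥); enqueue [1]
  #6 pop 5: in=⊤ → ⊤ (was ⊥); enqueue [0]
  #7 pop 6: in=⊥ → + (no change)
  #8 pop 1: in=⊤ → ⊤ (was +); enqueue [4,5]
  #9 pop 0: in=⊤ → ⊤ (was −); enqueue []
  #10 pop 4: in=⊤ → ⊤ (no change)
  #11 pop 5: in=⊤ → ⊤ (no change)

Fixpoint:
  val[0] = ⊤
  val[1] = ⊤
  val[2] = ⊤
  val[3] = +
  val[4] = ⊤
  val[5] = ⊤
  val[6] = +

no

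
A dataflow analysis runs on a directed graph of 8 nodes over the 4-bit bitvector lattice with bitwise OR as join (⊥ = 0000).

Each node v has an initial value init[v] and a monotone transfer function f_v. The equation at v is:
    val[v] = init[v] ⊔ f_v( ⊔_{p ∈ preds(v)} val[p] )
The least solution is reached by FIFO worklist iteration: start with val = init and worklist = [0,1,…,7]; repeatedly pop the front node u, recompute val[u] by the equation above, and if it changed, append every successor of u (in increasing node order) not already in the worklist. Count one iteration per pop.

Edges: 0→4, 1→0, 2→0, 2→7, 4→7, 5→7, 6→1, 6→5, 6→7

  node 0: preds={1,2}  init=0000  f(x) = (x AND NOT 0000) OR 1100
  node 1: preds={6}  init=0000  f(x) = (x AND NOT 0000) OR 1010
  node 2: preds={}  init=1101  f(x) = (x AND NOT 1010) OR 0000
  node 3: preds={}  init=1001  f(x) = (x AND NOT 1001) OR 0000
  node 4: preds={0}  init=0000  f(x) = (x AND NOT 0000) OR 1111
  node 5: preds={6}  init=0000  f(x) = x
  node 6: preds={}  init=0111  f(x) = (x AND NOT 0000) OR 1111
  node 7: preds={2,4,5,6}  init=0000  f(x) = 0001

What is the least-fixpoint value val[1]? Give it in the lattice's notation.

Worklist (13 pops):
  #1 pop 0: in=1101 → 1101 (was 0000); enqueue []
  #2 pop 1: in=0111 → 1111 (was 0000); enqueue [0]
  #3 pop 2: in=0000 → 1101 (no change)
  #4 pop 3: in=0000 → 1001 (no change)
  #5 pop 4: in=1101 → 1111 (was 0000); enqueue []
  #6 pop 5: in=0111 → 0111 (was 0000); enqueue []
  #7 pop 6: in=0000 → 1111 (was 0111); enqueue [1,5]
  #8 pop 7: in=1111 → 0001 (was 0000); enqueue []
  #9 pop 0: in=1111 → 1111 (was 1101); enqueue [4]
  #10 pop 1: in=1111 → 1111 (no change)
  #11 pop 5: in=1111 → 1111 (was 0111); enqueue [7]
  #12 pop 4: in=1111 → 1111 (no change)
  #13 pop 7: in=1111 → 0001 (no change)

Fixpoint:
  val[0] = 1111
  val[1] = 1111
  val[2] = 1101
  val[3] = 1001
  val[4] = 1111
  val[5] = 1111
  val[6] = 1111
  val[7] = 0001

1111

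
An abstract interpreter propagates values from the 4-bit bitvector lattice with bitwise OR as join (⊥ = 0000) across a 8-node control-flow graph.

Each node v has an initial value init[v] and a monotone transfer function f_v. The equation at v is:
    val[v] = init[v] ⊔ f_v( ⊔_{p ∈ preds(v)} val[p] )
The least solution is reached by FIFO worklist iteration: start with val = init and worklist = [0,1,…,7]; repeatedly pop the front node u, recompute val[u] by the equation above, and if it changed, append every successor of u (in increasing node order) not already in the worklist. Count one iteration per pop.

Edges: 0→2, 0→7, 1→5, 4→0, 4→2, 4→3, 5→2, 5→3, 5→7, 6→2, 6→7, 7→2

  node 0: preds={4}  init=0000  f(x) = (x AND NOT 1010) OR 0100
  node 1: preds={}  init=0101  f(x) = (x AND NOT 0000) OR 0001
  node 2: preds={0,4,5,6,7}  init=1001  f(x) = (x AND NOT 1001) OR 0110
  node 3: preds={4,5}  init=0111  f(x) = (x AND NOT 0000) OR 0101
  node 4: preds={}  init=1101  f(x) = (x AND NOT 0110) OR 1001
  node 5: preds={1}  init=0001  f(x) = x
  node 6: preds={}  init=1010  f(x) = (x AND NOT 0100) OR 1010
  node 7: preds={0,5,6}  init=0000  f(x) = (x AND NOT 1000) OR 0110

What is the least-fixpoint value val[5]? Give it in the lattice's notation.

Worklist (10 pops):
  #1 pop 0: in=1101 → 0101 (was 0000); enqueue []
  #2 pop 1: in=0000 → 0101 (no change)
  #3 pop 2: in=1111 → 1111 (was 1001); enqueue []
  #4 pop 3: in=1101 → 1111 (was 0111); enqueue []
  #5 pop 4: in=0000 → 1101 (no change)
  #6 pop 5: in=0101 → 0101 (was 0001); enqueue [2,3]
  #7 pop 6: in=0000 → 1010 (no change)
  #8 pop 7: in=1111 → 0111 (was 0000); enqueue []
  #9 pop 2: in=1111 → 1111 (no change)
  #10 pop 3: in=1101 → 1111 (no change)

Fixpoint:
  val[0] = 0101
  val[1] = 0101
  val[2] = 1111
  val[3] = 1111
  val[4] = 1101
  val[5] = 0101
  val[6] = 1010
  val[7] = 0111

0101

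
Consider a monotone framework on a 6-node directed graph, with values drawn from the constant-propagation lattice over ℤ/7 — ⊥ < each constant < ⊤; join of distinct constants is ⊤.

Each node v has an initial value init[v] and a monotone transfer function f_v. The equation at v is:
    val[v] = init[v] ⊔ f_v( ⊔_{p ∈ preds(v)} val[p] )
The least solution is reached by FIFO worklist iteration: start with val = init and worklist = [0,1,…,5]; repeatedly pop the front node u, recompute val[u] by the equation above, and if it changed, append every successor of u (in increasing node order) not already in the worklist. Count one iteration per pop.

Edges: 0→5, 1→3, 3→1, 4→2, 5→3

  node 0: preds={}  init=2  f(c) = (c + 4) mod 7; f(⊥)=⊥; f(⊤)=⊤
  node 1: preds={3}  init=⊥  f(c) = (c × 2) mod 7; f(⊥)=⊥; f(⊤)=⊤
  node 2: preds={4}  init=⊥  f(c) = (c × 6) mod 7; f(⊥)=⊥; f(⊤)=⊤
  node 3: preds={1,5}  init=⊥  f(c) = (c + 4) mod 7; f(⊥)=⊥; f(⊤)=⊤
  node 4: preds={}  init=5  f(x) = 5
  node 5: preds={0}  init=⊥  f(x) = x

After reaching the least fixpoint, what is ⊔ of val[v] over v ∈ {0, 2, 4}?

⊤

Trace (11 dequeues):
  [1] u=0 | in ⊥ | out 2 | ==
  [2] u=1 | in ⊥ | out ⊥ | ==
  [3] u=2 | in 5 | out 2 | prev ⊥ | push {}
  [4] u=3 | in ⊥ | out ⊥ | ==
  [5] u=4 | in ⊥ | out 5 | ==
  [6] u=5 | in 2 | out 2 | prev ⊥ | push {3}
  [7] u=3 | in 2 | out 6 | prev ⊥ | push {1}
  [8] u=1 | in 6 | out 5 | prev ⊥ | push {3}
  [9] u=3 | in ⊤ | out ⊤ | prev 6 | push {1}
  [10] u=1 | in ⊤ | out ⊤ | prev 5 | push {3}
  [11] u=3 | in ⊤ | out ⊤ | ==

Converged values:
  [0] 2
  [1] ⊤
  [2] 2
  [3] ⊤
  [4] 5
  [5] 2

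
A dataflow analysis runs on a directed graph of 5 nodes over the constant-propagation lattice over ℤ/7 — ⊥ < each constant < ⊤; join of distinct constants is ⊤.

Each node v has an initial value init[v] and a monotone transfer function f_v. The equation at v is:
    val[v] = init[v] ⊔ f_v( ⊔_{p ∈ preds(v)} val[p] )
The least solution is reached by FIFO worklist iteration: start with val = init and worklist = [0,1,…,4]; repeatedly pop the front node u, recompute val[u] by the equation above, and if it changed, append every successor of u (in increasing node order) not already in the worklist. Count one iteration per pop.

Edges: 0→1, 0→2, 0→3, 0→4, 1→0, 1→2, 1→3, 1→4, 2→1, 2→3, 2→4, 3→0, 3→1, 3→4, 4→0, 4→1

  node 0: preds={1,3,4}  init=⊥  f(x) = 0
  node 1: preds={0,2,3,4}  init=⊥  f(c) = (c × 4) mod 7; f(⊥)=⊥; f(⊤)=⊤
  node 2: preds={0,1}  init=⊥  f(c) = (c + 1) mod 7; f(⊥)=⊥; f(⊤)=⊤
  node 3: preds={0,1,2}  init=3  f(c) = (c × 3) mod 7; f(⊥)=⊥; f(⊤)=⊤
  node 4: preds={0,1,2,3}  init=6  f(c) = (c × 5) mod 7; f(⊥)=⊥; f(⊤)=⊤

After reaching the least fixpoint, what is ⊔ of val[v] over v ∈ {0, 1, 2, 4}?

⊤

Iteration log — 7 steps:
  step 1. node 0  ⊔preds=⊤  new=0  old=⊥  +wl: 
  step 2. node 1  ⊔preds=⊤  new=⊤  old=⊥  +wl: 0
  step 3. node 2  ⊔preds=⊤  new=⊤  old=⊥  +wl: 1
  step 4. node 3  ⊔preds=⊤  new=⊤  old=3  +wl: 
  step 5. node 4  ⊔preds=⊤  new=⊤  old=6  +wl: 
  step 6. node 0  ⊔preds=⊤  new=0  stable
  step 7. node 1  ⊔preds=⊤  new=⊤  stable

Least fixpoint reached:
  node 0: 0
  node 1: ⊤
  node 2: ⊤
  node 3: ⊤
  node 4: ⊤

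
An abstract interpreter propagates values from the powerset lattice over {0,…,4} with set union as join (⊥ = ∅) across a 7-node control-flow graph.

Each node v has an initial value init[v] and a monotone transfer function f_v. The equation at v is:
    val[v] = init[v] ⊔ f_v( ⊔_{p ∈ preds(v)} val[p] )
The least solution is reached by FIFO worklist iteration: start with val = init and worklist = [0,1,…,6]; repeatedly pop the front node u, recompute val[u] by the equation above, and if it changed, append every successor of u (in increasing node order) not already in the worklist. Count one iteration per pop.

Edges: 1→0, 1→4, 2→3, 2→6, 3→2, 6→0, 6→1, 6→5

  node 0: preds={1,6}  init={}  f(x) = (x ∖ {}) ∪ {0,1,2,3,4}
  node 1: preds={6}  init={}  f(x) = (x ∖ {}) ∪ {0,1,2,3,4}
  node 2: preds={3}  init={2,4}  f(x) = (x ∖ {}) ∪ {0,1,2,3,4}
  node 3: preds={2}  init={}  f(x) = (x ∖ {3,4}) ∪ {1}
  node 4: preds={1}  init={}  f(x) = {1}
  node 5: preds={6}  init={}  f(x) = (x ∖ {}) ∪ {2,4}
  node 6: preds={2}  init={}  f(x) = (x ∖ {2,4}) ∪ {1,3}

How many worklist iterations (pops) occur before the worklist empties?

Iteration log — 11 steps:
  step 1. node 0  ⊔preds={}  new={0,1,2,3,4}  old={}  +wl: 
  step 2. node 1  ⊔preds={}  new={0,1,2,3,4}  old={}  +wl: 0
  step 3. node 2  ⊔preds={}  new={0,1,2,3,4}  old={2,4}  +wl: 
  step 4. node 3  ⊔preds={0,1,2,3,4}  new={0,1,2}  old={}  +wl: 2
  step 5. node 4  ⊔preds={0,1,2,3,4}  new={1}  old={}  +wl: 
  step 6. node 5  ⊔preds={}  new={2,4}  old={}  +wl: 
  step 7. node 6  ⊔preds={0,1,2,3,4}  new={0,1,3}  old={}  +wl: 1,5
  step 8. node 0  ⊔preds={0,1,2,3,4}  new={0,1,2,3,4}  stable
  step 9. node 2  ⊔preds={0,1,2}  new={0,1,2,3,4}  stable
  step 10. node 1  ⊔preds={0,1,3}  new={0,1,2,3,4}  stable
  step 11. node 5  ⊔preds={0,1,3}  new={0,1,2,3,4}  old={2,4}  +wl: 

Least fixpoint reached:
  node 0: {0,1,2,3,4}
  node 1: {0,1,2,3,4}
  node 2: {0,1,2,3,4}
  node 3: {0,1,2}
  node 4: {1}
  node 5: {0,1,2,3,4}
  node 6: {0,1,3}

11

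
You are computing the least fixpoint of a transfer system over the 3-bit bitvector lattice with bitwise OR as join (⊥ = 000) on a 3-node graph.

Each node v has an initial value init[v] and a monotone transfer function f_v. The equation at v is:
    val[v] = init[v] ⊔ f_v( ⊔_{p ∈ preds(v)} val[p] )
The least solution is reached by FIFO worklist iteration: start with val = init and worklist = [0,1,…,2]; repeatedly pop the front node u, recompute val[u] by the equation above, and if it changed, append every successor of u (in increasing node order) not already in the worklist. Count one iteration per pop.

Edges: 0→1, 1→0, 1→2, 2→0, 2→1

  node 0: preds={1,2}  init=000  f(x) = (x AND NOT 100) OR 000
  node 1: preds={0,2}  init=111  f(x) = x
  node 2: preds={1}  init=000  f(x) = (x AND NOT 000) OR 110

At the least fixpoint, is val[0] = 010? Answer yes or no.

Worklist (5 pops):
  #1 pop 0: in=111 → 011 (was 000); enqueue []
  #2 pop 1: in=011 → 111 (no change)
  #3 pop 2: in=111 → 111 (was 000); enqueue [0,1]
  #4 pop 0: in=111 → 011 (no change)
  #5 pop 1: in=111 → 111 (no change)

Fixpoint:
  val[0] = 011
  val[1] = 111
  val[2] = 111

no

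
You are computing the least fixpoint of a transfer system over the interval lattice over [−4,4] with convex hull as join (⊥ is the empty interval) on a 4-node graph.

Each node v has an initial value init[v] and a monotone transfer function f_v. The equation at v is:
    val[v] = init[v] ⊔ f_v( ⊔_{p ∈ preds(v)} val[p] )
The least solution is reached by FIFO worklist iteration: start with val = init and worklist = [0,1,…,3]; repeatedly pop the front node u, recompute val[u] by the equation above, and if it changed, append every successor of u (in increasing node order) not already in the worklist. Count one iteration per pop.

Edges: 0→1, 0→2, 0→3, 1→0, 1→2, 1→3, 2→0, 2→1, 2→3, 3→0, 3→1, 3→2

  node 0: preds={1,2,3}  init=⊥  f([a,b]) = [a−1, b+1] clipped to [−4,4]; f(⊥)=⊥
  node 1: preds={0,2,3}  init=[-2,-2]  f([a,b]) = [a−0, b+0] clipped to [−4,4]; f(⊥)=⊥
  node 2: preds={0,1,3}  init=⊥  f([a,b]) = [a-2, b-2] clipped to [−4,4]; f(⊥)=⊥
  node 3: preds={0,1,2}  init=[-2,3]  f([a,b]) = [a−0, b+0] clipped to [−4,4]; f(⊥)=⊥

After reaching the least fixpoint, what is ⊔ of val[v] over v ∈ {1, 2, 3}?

[-4,4]

Worklist (9 pops):
  #1 pop 0: in=[-2,3] → [-3,4] (was ⊥); enqueue []
  #2 pop 1: in=[-3,4] → [-3,4] (was [-2,-2]); enqueue [0]
  #3 pop 2: in=[-3,4] → [-4,2] (was ⊥); enqueue [1]
  #4 pop 3: in=[-4,4] → [-4,4] (was [-2,3]); enqueue [2]
  #5 pop 0: in=[-4,4] → [-4,4] (was [-3,4]); enqueue [3]
  #6 pop 1: in=[-4,4] → [-4,4] (was [-3,4]); enqueue [0]
  #7 pop 2: in=[-4,4] → [-4,2] (no change)
  #8 pop 3: in=[-4,4] → [-4,4] (no change)
  #9 pop 0: in=[-4,4] → [-4,4] (no change)

Fixpoint:
  val[0] = [-4,4]
  val[1] = [-4,4]
  val[2] = [-4,2]
  val[3] = [-4,4]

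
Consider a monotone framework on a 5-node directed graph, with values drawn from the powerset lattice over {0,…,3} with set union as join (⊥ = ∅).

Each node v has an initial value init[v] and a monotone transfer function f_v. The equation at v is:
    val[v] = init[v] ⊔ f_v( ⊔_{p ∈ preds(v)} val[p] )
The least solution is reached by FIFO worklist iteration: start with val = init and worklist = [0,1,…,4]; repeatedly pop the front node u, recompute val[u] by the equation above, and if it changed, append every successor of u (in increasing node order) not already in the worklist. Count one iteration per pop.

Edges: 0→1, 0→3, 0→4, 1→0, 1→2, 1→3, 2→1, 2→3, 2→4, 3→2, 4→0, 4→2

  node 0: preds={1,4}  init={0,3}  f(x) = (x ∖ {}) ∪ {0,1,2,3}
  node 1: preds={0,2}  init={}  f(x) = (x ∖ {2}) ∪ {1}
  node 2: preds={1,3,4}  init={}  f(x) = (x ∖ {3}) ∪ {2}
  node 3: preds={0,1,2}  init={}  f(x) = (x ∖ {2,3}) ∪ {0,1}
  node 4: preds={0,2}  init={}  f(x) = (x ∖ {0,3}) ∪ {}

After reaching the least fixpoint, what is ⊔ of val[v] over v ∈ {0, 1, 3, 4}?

Trace (8 dequeues):
  [1] u=0 | in {} | out {0,1,2,3} | prev {0,3} | push {}
  [2] u=1 | in {0,1,2,3} | out {0,1,3} | prev {} | push {0}
  [3] u=2 | in {0,1,3} | out {0,1,2} | prev {} | push {1}
  [4] u=3 | in {0,1,2,3} | out {0,1} | prev {} | push {2}
  [5] u=4 | in {0,1,2,3} | out {1,2} | prev {} | push {}
  [6] u=0 | in {0,1,2,3} | out {0,1,2,3} | ==
  [7] u=1 | in {0,1,2,3} | out {0,1,3} | ==
  [8] u=2 | in {0,1,2,3} | out {0,1,2} | ==

Converged values:
  [0] {0,1,2,3}
  [1] {0,1,3}
  [2] {0,1,2}
  [3] {0,1}
  [4] {1,2}

{0,1,2,3}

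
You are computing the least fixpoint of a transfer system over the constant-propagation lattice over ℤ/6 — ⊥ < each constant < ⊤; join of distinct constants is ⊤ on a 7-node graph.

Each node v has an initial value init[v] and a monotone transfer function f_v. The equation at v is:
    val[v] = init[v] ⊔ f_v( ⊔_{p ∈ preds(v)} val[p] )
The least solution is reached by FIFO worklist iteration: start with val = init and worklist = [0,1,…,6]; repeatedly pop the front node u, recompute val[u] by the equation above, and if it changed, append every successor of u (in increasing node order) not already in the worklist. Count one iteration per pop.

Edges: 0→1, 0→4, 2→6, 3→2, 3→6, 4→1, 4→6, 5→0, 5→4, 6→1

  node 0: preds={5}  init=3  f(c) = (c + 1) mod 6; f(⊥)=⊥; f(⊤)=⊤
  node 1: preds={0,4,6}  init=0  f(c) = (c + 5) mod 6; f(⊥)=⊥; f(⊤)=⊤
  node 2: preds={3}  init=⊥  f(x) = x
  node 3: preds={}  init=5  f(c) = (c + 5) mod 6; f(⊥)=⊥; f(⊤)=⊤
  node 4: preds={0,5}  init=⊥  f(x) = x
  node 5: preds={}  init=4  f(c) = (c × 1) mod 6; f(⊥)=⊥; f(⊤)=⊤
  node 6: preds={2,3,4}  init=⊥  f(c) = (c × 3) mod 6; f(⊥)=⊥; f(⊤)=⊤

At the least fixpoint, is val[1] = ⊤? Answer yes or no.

yes

Trace (8 dequeues):
  [1] u=0 | in 4 | out ⊤ | prev 3 | push {}
  [2] u=1 | in ⊤ | out ⊤ | prev 0 | push {}
  [3] u=2 | in 5 | out 5 | prev ⊥ | push {}
  [4] u=3 | in ⊥ | out 5 | ==
  [5] u=4 | in ⊤ | out ⊤ | prev ⊥ | push {1}
  [6] u=5 | in ⊥ | out 4 | ==
  [7] u=6 | in ⊤ | out ⊤ | prev ⊥ | push {}
  [8] u=1 | in ⊤ | out ⊤ | ==

Converged values:
  [0] ⊤
  [1] ⊤
  [2] 5
  [3] 5
  [4] ⊤
  [5] 4
  [6] ⊤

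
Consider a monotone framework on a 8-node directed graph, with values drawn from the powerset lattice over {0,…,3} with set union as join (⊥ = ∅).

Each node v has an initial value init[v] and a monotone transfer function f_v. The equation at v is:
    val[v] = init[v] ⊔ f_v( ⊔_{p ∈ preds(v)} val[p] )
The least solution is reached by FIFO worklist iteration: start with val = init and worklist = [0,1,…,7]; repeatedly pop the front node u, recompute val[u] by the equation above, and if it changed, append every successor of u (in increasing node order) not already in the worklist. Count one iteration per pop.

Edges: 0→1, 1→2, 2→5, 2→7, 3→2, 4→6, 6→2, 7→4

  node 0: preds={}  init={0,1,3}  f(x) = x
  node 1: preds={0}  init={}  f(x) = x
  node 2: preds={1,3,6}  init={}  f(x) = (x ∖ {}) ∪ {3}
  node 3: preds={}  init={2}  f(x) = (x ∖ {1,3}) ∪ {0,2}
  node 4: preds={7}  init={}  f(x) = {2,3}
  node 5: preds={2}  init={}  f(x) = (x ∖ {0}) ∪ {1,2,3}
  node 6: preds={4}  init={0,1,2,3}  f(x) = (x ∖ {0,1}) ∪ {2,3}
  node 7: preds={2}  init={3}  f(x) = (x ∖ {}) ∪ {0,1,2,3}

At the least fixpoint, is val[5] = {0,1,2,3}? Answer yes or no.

Worklist (10 pops):
  #1 pop 0: in={} → {0,1,3} (no change)
  #2 pop 1: in={0,1,3} → {0,1,3} (was {}); enqueue []
  #3 pop 2: in={0,1,2,3} → {0,1,2,3} (was {}); enqueue []
  #4 pop 3: in={} → {0,2} (was {2}); enqueue [2]
  #5 pop 4: in={3} → {2,3} (was {}); enqueue []
  #6 pop 5: in={0,1,2,3} → {1,2,3} (was {}); enqueue []
  #7 pop 6: in={2,3} → {0,1,2,3} (no change)
  #8 pop 7: in={0,1,2,3} → {0,1,2,3} (was {3}); enqueue [4]
  #9 pop 2: in={0,1,2,3} → {0,1,2,3} (no change)
  #10 pop 4: in={0,1,2,3} → {2,3} (no change)

Fixpoint:
  val[0] = {0,1,3}
  val[1] = {0,1,3}
  val[2] = {0,1,2,3}
  val[3] = {0,2}
  val[4] = {2,3}
  val[5] = {1,2,3}
  val[6] = {0,1,2,3}
  val[7] = {0,1,2,3}

no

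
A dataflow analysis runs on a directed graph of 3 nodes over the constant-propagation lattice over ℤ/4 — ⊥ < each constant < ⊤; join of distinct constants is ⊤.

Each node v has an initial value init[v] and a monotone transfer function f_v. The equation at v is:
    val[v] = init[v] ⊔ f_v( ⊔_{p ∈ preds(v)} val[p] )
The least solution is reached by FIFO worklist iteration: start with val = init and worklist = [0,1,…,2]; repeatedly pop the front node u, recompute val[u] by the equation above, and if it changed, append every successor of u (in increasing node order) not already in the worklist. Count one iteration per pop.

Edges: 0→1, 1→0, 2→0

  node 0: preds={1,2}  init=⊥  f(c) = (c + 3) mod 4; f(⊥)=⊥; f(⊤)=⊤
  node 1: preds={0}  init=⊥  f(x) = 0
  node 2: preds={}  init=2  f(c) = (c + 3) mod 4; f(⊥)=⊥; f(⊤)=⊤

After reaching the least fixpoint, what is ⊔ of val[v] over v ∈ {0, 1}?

⊤

Worklist (5 pops):
  #1 pop 0: in=2 → 1 (was ⊥); enqueue []
  #2 pop 1: in=1 → 0 (was ⊥); enqueue [0]
  #3 pop 2: in=⊥ → 2 (no change)
  #4 pop 0: in=⊤ → ⊤ (was 1); enqueue [1]
  #5 pop 1: in=⊤ → 0 (no change)

Fixpoint:
  val[0] = ⊤
  val[1] = 0
  val[2] = 2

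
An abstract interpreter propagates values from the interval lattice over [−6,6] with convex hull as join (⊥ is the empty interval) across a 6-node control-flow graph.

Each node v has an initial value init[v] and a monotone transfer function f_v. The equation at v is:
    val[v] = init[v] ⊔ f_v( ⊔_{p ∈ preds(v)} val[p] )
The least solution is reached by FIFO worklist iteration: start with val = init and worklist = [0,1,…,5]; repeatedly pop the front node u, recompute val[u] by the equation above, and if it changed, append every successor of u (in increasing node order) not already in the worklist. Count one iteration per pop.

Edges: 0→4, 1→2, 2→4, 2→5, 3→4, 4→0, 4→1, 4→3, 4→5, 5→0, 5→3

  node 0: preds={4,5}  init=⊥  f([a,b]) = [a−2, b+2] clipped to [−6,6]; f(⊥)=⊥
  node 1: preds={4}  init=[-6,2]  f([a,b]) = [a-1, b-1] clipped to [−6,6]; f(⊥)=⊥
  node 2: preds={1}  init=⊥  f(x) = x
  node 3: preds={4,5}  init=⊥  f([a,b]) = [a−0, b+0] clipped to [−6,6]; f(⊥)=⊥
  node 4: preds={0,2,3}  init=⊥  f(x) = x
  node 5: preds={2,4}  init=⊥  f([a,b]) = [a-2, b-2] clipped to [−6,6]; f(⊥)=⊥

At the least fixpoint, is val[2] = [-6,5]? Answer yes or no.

Iteration log — 26 steps:
  step 1. node 0  ⊔preds=⊥  new=⊥  stable
  step 2. node 1  ⊔preds=⊥  new=[-6,2]  stable
  step 3. node 2  ⊔preds=[-6,2]  new=[-6,2]  old=⊥  +wl: 
  step 4. node 3  ⊔preds=⊥  new=⊥  stable
  step 5. node 4  ⊔preds=[-6,2]  new=[-6,2]  old=⊥  +wl: 0,1,3
  step 6. node 5  ⊔preds=[-6,2]  new=[-6,0]  old=⊥  +wl: 
  step 7. node 0  ⊔preds=[-6,2]  new=[-6,4]  old=⊥  +wl: 4
  step 8. node 1  ⊔preds=[-6,2]  new=[-6,2]  stable
  step 9. node 3  ⊔preds=[-6,2]  new=[-6,2]  old=⊥  +wl: 
  step 10. node 4  ⊔preds=[-6,4]  new=[-6,4]  old=[-6,2]  +wl: 0,1,3,5
  step 11. node 0  ⊔preds=[-6,4]  new=[-6,6]  old=[-6,4]  +wl: 4
  step 12. node 1  ⊔preds=[-6,4]  new=[-6,3]  old=[-6,2]  +wl: 2
  step 13. node 3  ⊔preds=[-6,4]  new=[-6,4]  old=[-6,2]  +wl: 
  step 14. node 5  ⊔preds=[-6,4]  new=[-6,2]  old=[-6,0]  +wl: 0,3
  step 15. node 4  ⊔preds=[-6,6]  new=[-6,6]  old=[-6,4]  +wl: 1,5
  step 16. node 2  ⊔preds=[-6,3]  new=[-6,3]  old=[-6,2]  +wl: 4
  step 17. node 0  ⊔preds=[-6,6]  new=[-6,6]  stable
  step 18. node 3  ⊔preds=[-6,6]  new=[-6,6]  old=[-6,4]  +wl: 
  step 19. node 1  ⊔preds=[-6,6]  new=[-6,5]  old=[-6,3]  +wl: 2
  step 20. node 5  ⊔preds=[-6,6]  new=[-6,4]  old=[-6,2]  +wl: 0,3
  step 21. node 4  ⊔preds=[-6,6]  new=[-6,6]  stable
  step 22. node 2  ⊔preds=[-6,5]  new=[-6,5]  old=[-6,3]  +wl: 4,5
  step 23. node 0  ⊔preds=[-6,6]  new=[-6,6]  stable
  step 24. node 3  ⊔preds=[-6,6]  new=[-6,6]  stable
  step 25. node 4  ⊔preds=[-6,6]  new=[-6,6]  stable
  step 26. node 5  ⊔preds=[-6,6]  new=[-6,4]  stable

Least fixpoint reached:
  node 0: [-6,6]
  node 1: [-6,5]
  node 2: [-6,5]
  node 3: [-6,6]
  node 4: [-6,6]
  node 5: [-6,4]

yes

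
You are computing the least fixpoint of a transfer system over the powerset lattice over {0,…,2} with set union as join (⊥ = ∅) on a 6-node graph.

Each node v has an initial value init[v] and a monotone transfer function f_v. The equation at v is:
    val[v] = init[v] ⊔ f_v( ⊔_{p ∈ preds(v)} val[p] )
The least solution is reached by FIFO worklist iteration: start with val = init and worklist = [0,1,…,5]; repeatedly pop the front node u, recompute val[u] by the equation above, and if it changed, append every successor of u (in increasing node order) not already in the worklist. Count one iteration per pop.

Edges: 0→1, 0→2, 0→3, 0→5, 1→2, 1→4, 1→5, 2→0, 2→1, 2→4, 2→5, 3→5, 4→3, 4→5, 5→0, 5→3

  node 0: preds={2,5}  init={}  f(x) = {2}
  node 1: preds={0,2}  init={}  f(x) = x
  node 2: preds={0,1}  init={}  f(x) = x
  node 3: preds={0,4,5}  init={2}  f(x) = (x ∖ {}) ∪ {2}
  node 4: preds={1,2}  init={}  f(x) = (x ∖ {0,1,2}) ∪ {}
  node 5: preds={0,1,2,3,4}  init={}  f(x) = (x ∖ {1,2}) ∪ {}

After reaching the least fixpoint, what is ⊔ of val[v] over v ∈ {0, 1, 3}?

{2}

Worklist (8 pops):
  #1 pop 0: in={} → {2} (was {}); enqueue []
  #2 pop 1: in={2} → {2} (was {}); enqueue []
  #3 pop 2: in={2} → {2} (was {}); enqueue [0,1]
  #4 pop 3: in={2} → {2} (no change)
  #5 pop 4: in={2} → {} (no change)
  #6 pop 5: in={2} → {} (no change)
  #7 pop 0: in={2} → {2} (no change)
  #8 pop 1: in={2} → {2} (no change)

Fixpoint:
  val[0] = {2}
  val[1] = {2}
  val[2] = {2}
  val[3] = {2}
  val[4] = {}
  val[5] = {}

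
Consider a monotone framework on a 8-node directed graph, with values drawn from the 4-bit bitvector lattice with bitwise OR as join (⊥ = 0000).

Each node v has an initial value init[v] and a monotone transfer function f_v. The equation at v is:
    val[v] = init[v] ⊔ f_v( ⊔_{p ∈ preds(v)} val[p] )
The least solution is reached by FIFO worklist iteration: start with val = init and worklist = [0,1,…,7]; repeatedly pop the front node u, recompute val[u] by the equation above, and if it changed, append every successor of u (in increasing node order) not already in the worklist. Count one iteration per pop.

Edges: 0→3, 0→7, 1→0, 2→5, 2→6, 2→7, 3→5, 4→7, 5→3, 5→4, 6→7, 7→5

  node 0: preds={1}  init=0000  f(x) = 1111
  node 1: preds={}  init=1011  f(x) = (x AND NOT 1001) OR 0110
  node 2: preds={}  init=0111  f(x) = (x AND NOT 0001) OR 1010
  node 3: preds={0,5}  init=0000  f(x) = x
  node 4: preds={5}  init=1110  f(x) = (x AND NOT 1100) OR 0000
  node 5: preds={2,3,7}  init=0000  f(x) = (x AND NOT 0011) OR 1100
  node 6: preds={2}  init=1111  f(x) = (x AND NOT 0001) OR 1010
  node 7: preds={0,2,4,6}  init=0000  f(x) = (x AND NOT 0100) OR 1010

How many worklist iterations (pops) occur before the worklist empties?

12

Iteration log — 12 steps:
  step 1. node 0  ⊔preds=1011  new=1111  old=0000  +wl: 
  step 2. node 1  ⊔preds=0000  new=1111  old=1011  +wl: 0
  step 3. node 2  ⊔preds=0000  new=1111  old=0111  +wl: 
  step 4. node 3  ⊔preds=1111  new=1111  old=0000  +wl: 
  step 5. node 4  ⊔preds=0000  new=1110  stable
  step 6. node 5  ⊔preds=1111  new=1100  old=0000  +wl: 3,4
  step 7. node 6  ⊔preds=1111  new=1111  stable
  step 8. node 7  ⊔preds=1111  new=1011  old=0000  +wl: 5
  step 9. node 0  ⊔preds=1111  new=1111  stable
  step 10. node 3  ⊔preds=1111  new=1111  stable
  step 11. node 4  ⊔preds=1100  new=1110  stable
  step 12. node 5  ⊔preds=1111  new=1100  stable

Least fixpoint reached:
  node 0: 1111
  node 1: 1111
  node 2: 1111
  node 3: 1111
  node 4: 1110
  node 5: 1100
  node 6: 1111
  node 7: 1011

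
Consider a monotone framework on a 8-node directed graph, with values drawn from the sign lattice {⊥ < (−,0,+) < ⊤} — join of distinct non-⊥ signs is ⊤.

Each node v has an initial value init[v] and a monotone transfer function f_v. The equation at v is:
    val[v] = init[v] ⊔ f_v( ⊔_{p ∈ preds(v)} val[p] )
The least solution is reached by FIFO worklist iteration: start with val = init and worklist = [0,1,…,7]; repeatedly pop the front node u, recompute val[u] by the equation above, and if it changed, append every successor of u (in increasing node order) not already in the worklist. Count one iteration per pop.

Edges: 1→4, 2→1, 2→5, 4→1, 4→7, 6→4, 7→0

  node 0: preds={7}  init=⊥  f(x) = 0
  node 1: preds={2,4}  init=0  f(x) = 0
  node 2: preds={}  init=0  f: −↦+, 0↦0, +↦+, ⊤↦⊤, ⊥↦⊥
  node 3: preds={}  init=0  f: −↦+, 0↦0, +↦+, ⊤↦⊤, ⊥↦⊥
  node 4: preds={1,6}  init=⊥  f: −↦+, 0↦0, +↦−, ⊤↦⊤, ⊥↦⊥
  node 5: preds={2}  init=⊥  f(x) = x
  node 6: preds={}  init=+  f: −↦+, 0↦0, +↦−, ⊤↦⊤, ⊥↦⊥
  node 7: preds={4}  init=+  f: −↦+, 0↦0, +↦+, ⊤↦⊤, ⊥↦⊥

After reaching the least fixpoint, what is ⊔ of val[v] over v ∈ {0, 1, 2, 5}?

0

Trace (10 dequeues):
  [1] u=0 | in + | out 0 | prev ⊥ | push {}
  [2] u=1 | in 0 | out 0 | ==
  [3] u=2 | in ⊥ | out 0 | ==
  [4] u=3 | in ⊥ | out 0 | ==
  [5] u=4 | in ⊤ | out ⊤ | prev ⊥ | push {1}
  [6] u=5 | in 0 | out 0 | prev ⊥ | push {}
  [7] u=6 | in ⊥ | out + | ==
  [8] u=7 | in ⊤ | out ⊤ | prev + | push {0}
  [9] u=1 | in ⊤ | out 0 | ==
  [10] u=0 | in ⊤ | out 0 | ==

Converged values:
  [0] 0
  [1] 0
  [2] 0
  [3] 0
  [4] ⊤
  [5] 0
  [6] +
  [7] ⊤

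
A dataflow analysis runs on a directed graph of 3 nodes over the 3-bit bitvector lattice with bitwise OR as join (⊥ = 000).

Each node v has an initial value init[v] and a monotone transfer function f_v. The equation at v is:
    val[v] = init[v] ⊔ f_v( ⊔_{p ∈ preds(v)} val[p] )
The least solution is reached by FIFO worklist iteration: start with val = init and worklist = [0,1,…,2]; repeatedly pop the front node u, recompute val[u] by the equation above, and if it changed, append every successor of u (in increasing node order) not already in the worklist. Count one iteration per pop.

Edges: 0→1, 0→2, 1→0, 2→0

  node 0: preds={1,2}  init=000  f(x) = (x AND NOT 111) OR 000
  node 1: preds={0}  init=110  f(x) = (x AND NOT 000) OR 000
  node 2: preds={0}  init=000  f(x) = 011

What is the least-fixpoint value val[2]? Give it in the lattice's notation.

Trace (4 dequeues):
  [1] u=0 | in 110 | out 000 | ==
  [2] u=1 | in 000 | out 110 | ==
  [3] u=2 | in 000 | out 011 | prev 000 | push {0}
  [4] u=0 | in 111 | out 000 | ==

Converged values:
  [0] 000
  [1] 110
  [2] 011

011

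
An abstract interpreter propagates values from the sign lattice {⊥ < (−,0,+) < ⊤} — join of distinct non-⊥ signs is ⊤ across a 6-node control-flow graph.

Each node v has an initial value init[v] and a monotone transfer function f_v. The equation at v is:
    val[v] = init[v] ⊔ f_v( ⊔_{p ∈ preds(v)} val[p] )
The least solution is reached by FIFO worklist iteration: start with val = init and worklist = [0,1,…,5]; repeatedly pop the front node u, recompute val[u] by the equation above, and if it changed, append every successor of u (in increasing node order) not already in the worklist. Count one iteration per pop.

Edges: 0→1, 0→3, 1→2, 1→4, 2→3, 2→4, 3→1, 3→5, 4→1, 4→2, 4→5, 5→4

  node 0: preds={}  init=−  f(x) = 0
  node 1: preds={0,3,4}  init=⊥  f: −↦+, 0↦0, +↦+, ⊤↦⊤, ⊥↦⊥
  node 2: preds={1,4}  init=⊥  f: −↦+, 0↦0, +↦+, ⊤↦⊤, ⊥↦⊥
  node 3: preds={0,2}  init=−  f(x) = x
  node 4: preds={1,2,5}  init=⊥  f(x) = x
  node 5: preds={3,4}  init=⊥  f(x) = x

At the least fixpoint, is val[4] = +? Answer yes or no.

no

Iteration log — 9 steps:
  step 1. node 0  ⊔preds=⊥  new=⊤  old=−  +wl: 
  step 2. node 1  ⊔preds=⊤  new=⊤  old=⊥  +wl: 
  step 3. node 2  ⊔preds=⊤  new=⊤  old=⊥  +wl: 
  step 4. node 3  ⊔preds=⊤  new=⊤  old=−  +wl: 1
  step 5. node 4  ⊔preds=⊤  new=⊤  old=⊥  +wl: 2
  step 6. node 5  ⊔preds=⊤  new=⊤  old=⊥  +wl: 4
  step 7. node 1  ⊔preds=⊤  new=⊤  stable
  step 8. node 2  ⊔preds=⊤  new=⊤  stable
  step 9. node 4  ⊔preds=⊤  new=⊤  stable

Least fixpoint reached:
  node 0: ⊤
  node 1: ⊤
  node 2: ⊤
  node 3: ⊤
  node 4: ⊤
  node 5: ⊤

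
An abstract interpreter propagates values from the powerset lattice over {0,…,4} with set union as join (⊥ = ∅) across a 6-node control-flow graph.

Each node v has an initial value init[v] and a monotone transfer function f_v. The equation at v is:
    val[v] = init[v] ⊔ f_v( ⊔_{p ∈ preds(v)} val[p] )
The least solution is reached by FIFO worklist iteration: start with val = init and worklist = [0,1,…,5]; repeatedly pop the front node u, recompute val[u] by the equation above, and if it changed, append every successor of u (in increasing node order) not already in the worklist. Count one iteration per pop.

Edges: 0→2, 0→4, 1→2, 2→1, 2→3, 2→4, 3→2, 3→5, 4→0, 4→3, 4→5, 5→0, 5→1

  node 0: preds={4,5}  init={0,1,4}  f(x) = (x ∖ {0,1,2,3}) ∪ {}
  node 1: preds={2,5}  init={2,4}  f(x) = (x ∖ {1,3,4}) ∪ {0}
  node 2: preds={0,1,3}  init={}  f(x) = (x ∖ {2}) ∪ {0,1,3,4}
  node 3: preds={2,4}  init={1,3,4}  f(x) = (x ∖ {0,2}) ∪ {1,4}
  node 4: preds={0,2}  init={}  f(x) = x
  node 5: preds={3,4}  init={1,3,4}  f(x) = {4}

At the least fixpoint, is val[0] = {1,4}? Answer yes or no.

Iteration log — 9 steps:
  step 1. node 0  ⊔preds={1,3,4}  new={0,1,4}  stable
  step 2. node 1  ⊔preds={1,3,4}  new={0,2,4}  old={2,4}  +wl: 
  step 3. node 2  ⊔preds={0,1,2,3,4}  new={0,1,3,4}  old={}  +wl: 1
  step 4. node 3  ⊔preds={0,1,3,4}  new={1,3,4}  stable
  step 5. node 4  ⊔preds={0,1,3,4}  new={0,1,3,4}  old={}  +wl: 0,3
  step 6. node 5  ⊔preds={0,1,3,4}  new={1,3,4}  stable
  step 7. node 1  ⊔preds={0,1,3,4}  new={0,2,4}  stable
  step 8. node 0  ⊔preds={0,1,3,4}  new={0,1,4}  stable
  step 9. node 3  ⊔preds={0,1,3,4}  new={1,3,4}  stable

Least fixpoint reached:
  node 0: {0,1,4}
  node 1: {0,2,4}
  node 2: {0,1,3,4}
  node 3: {1,3,4}
  node 4: {0,1,3,4}
  node 5: {1,3,4}

no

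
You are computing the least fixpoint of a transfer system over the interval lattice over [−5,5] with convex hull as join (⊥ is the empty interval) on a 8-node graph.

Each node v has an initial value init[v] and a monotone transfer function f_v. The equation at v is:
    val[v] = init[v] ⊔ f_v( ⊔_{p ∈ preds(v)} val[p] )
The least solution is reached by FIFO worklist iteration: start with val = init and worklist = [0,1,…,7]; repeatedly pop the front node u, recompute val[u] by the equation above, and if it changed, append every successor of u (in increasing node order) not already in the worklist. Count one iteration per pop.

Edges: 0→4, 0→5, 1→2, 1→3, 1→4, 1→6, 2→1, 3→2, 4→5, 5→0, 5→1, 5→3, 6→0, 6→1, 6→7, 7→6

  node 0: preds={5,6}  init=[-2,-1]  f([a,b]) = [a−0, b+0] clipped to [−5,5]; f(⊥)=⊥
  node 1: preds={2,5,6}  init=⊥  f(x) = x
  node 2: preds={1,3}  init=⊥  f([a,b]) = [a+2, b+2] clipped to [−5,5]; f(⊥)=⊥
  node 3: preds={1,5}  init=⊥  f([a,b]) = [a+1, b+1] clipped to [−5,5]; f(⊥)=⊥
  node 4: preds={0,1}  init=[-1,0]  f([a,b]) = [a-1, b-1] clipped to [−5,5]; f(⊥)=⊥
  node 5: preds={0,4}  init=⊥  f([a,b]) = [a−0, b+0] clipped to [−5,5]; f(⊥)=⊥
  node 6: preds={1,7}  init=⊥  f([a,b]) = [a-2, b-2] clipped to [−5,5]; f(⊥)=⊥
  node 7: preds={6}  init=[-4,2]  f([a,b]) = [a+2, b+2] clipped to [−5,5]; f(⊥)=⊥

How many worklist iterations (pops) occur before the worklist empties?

Iteration log — 39 steps:
  step 1. node 0  ⊔preds=⊥  new=[-2,-1]  stable
  step 2. node 1  ⊔preds=⊥  new=⊥  stable
  step 3. node 2  ⊔preds=⊥  new=⊥  stable
  step 4. node 3  ⊔preds=⊥  new=⊥  stable
  step 5. node 4  ⊔preds=[-2,-1]  new=[-3,0]  old=[-1,0]  +wl: 
  step 6. node 5  ⊔preds=[-3,0]  new=[-3,0]  old=⊥  +wl: 0,1,3
  step 7. node 6  ⊔preds=[-4,2]  new=[-5,0]  old=⊥  +wl: 
  step 8. node 7  ⊔preds=[-5,0]  new=[-4,2]  stable
  step 9. node 0  ⊔preds=[-5,0]  new=[-5,0]  old=[-2,-1]  +wl: 4,5
  step 10. node 1  ⊔preds=[-5,0]  new=[-5,0]  old=⊥  +wl: 2,6
  step 11. node 3  ⊔preds=[-5,0]  new=[-4,1]  old=⊥  +wl: 
  step 12. node 4  ⊔preds=[-5,0]  new=[-5,0]  old=[-3,0]  +wl: 
  step 13. node 5  ⊔preds=[-5,0]  new=[-5,0]  old=[-3,0]  +wl: 0,1,3
  step 14. node 2  ⊔preds=[-5,1]  new=[-3,3]  old=⊥  +wl: 
  step 15. node 6  ⊔preds=[-5,2]  new=[-5,0]  stable
  step 16. node 0  ⊔preds=[-5,0]  new=[-5,0]  stable
  step 17. node 1  ⊔preds=[-5,3]  new=[-5,3]  old=[-5,0]  +wl: 2,4,6
  step 18. node 3  ⊔preds=[-5,3]  new=[-4,4]  old=[-4,1]  +wl: 
  step 19. node 2  ⊔preds=[-5,4]  new=[-3,5]  old=[-3,3]  +wl: 1
  step 20. node 4  ⊔preds=[-5,3]  new=[-5,2]  old=[-5,0]  +wl: 5
  step 21. node 6  ⊔preds=[-5,3]  new=[-5,1]  old=[-5,0]  +wl: 0,7
  step 22. node 1  ⊔preds=[-5,5]  new=[-5,5]  old=[-5,3]  +wl: 2,3,4,6
  step 23. node 5  ⊔preds=[-5,2]  new=[-5,2]  old=[-5,0]  +wl: 1
  step 24. node 0  ⊔preds=[-5,2]  new=[-5,2]  old=[-5,0]  +wl: 5
  step 25. node 7  ⊔preds=[-5,1]  new=[-4,3]  old=[-4,2]  +wl: 
  step 26. node 2  ⊔preds=[-5,5]  new=[-3,5]  stable
  step 27. node 3  ⊔preds=[-5,5]  new=[-4,5]  old=[-4,4]  +wl: 2
  step 28. node 4  ⊔preds=[-5,5]  new=[-5,4]  old=[-5,2]  +wl: 
  step 29. node 6  ⊔preds=[-5,5]  new=[-5,3]  old=[-5,1]  +wl: 0,7
  step 30. node 1  ⊔preds=[-5,5]  new=[-5,5]  stable
  step 31. node 5  ⊔preds=[-5,4]  new=[-5,4]  old=[-5,2]  +wl: 1,3
  step 32. node 2  ⊔preds=[-5,5]  new=[-3,5]  stable
  step 33. node 0  ⊔preds=[-5,4]  new=[-5,4]  old=[-5,2]  +wl: 4,5
  step 34. node 7  ⊔preds=[-5,3]  new=[-4,5]  old=[-4,3]  +wl: 6
  step 35. node 1  ⊔preds=[-5,5]  new=[-5,5]  stable
  step 36. node 3  ⊔preds=[-5,5]  new=[-4,5]  stable
  step 37. node 4  ⊔preds=[-5,5]  new=[-5,4]  stable
  step 38. node 5  ⊔preds=[-5,4]  new=[-5,4]  stable
  step 39. node 6  ⊔preds=[-5,5]  new=[-5,3]  stable

Least fixpoint reached:
  node 0: [-5,4]
  node 1: [-5,5]
  node 2: [-3,5]
  node 3: [-4,5]
  node 4: [-5,4]
  node 5: [-5,4]
  node 6: [-5,3]
  node 7: [-4,5]

39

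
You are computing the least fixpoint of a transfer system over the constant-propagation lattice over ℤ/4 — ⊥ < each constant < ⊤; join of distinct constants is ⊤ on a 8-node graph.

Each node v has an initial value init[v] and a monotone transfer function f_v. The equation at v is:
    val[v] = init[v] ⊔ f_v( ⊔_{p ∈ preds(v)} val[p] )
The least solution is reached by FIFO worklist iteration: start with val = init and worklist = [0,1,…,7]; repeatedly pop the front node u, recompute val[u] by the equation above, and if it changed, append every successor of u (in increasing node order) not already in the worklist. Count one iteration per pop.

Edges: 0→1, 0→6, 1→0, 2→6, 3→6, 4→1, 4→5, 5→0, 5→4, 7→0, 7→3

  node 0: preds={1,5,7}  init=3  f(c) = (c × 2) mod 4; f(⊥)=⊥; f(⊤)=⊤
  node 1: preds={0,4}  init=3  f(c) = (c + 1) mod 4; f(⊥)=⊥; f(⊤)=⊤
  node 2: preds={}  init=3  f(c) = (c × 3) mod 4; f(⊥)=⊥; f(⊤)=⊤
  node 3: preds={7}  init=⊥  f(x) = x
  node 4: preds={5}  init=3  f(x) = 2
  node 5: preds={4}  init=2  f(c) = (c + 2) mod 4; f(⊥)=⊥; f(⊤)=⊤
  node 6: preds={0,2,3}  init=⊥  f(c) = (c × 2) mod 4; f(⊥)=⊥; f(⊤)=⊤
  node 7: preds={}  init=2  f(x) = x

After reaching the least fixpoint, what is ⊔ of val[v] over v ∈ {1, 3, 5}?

Worklist (11 pops):
  #1 pop 0: in=⊤ → ⊤ (was 3); enqueue []
  #2 pop 1: in=⊤ → ⊤ (was 3); enqueue [0]
  #3 pop 2: in=⊥ → 3 (no change)
  #4 pop 3: in=2 → 2 (was ⊥); enqueue []
  #5 pop 4: in=2 → ⊤ (was 3); enqueue [1]
  #6 pop 5: in=⊤ → ⊤ (was 2); enqueue [4]
  #7 pop 6: in=⊤ → ⊤ (was ⊥); enqueue []
  #8 pop 7: in=⊥ → 2 (no change)
  #9 pop 0: in=⊤ → ⊤ (no change)
  #10 pop 1: in=⊤ → ⊤ (no change)
  #11 pop 4: in=⊤ → ⊤ (no change)

Fixpoint:
  val[0] = ⊤
  val[1] = ⊤
  val[2] = 3
  val[3] = 2
  val[4] = ⊤
  val[5] = ⊤
  val[6] = ⊤
  val[7] = 2

⊤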